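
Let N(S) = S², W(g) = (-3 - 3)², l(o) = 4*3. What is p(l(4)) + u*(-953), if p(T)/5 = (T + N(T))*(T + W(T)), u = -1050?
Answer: 1038090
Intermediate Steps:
l(o) = 12
W(g) = 36 (W(g) = (-6)² = 36)
p(T) = 5*(36 + T)*(T + T²) (p(T) = 5*((T + T²)*(T + 36)) = 5*((T + T²)*(36 + T)) = 5*((36 + T)*(T + T²)) = 5*(36 + T)*(T + T²))
p(l(4)) + u*(-953) = 5*12*(36 + 12² + 37*12) - 1050*(-953) = 5*12*(36 + 144 + 444) + 1000650 = 5*12*624 + 1000650 = 37440 + 1000650 = 1038090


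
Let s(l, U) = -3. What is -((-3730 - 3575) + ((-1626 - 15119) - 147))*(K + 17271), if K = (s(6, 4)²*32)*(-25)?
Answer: 243687987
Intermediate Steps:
K = -7200 (K = ((-3)²*32)*(-25) = (9*32)*(-25) = 288*(-25) = -7200)
-((-3730 - 3575) + ((-1626 - 15119) - 147))*(K + 17271) = -((-3730 - 3575) + ((-1626 - 15119) - 147))*(-7200 + 17271) = -(-7305 + (-16745 - 147))*10071 = -(-7305 - 16892)*10071 = -(-24197)*10071 = -1*(-243687987) = 243687987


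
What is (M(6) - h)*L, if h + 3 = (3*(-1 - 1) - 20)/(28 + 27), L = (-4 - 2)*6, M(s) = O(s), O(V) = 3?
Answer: -12816/55 ≈ -233.02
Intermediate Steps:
M(s) = 3
L = -36 (L = -6*6 = -36)
h = -191/55 (h = -3 + (3*(-1 - 1) - 20)/(28 + 27) = -3 + (3*(-2) - 20)/55 = -3 + (-6 - 20)*(1/55) = -3 - 26*1/55 = -3 - 26/55 = -191/55 ≈ -3.4727)
(M(6) - h)*L = (3 - 1*(-191/55))*(-36) = (3 + 191/55)*(-36) = (356/55)*(-36) = -12816/55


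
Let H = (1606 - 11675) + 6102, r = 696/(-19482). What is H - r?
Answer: -12880733/3247 ≈ -3967.0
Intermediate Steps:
r = -116/3247 (r = 696*(-1/19482) = -116/3247 ≈ -0.035725)
H = -3967 (H = -10069 + 6102 = -3967)
H - r = -3967 - 1*(-116/3247) = -3967 + 116/3247 = -12880733/3247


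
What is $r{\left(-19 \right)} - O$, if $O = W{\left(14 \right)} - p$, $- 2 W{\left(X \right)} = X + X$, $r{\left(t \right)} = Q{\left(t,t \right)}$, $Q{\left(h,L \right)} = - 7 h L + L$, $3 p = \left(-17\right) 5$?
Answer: $- \frac{7681}{3} \approx -2560.3$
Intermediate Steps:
$p = - \frac{85}{3}$ ($p = \frac{\left(-17\right) 5}{3} = \frac{1}{3} \left(-85\right) = - \frac{85}{3} \approx -28.333$)
$Q{\left(h,L \right)} = L - 7 L h$ ($Q{\left(h,L \right)} = - 7 L h + L = L - 7 L h$)
$r{\left(t \right)} = t \left(1 - 7 t\right)$
$W{\left(X \right)} = - X$ ($W{\left(X \right)} = - \frac{X + X}{2} = - \frac{2 X}{2} = - X$)
$O = \frac{43}{3}$ ($O = \left(-1\right) 14 - - \frac{85}{3} = -14 + \frac{85}{3} = \frac{43}{3} \approx 14.333$)
$r{\left(-19 \right)} - O = - 19 \left(1 - -133\right) - \frac{43}{3} = - 19 \left(1 + 133\right) - \frac{43}{3} = \left(-19\right) 134 - \frac{43}{3} = -2546 - \frac{43}{3} = - \frac{7681}{3}$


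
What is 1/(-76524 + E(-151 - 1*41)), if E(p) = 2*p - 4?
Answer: -1/76912 ≈ -1.3002e-5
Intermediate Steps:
E(p) = -4 + 2*p
1/(-76524 + E(-151 - 1*41)) = 1/(-76524 + (-4 + 2*(-151 - 1*41))) = 1/(-76524 + (-4 + 2*(-151 - 41))) = 1/(-76524 + (-4 + 2*(-192))) = 1/(-76524 + (-4 - 384)) = 1/(-76524 - 388) = 1/(-76912) = -1/76912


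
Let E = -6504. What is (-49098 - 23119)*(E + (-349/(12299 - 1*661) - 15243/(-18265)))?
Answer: 355269527858867/756470 ≈ 4.6964e+8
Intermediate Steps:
(-49098 - 23119)*(E + (-349/(12299 - 1*661) - 15243/(-18265))) = (-49098 - 23119)*(-6504 + (-349/(12299 - 1*661) - 15243/(-18265))) = -72217*(-6504 + (-349/(12299 - 661) - 15243*(-1/18265))) = -72217*(-6504 + (-349/11638 + 15243/18265)) = -72217*(-6504 + 171023549/212568070) = -72217*(-1382371703731/212568070) = 355269527858867/756470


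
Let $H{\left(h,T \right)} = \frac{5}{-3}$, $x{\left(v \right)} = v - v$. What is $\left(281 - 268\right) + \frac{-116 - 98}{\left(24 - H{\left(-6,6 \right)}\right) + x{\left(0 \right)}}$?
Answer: $\frac{359}{77} \approx 4.6623$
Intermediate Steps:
$x{\left(v \right)} = 0$
$H{\left(h,T \right)} = - \frac{5}{3}$ ($H{\left(h,T \right)} = 5 \left(- \frac{1}{3}\right) = - \frac{5}{3}$)
$\left(281 - 268\right) + \frac{-116 - 98}{\left(24 - H{\left(-6,6 \right)}\right) + x{\left(0 \right)}} = \left(281 - 268\right) + \frac{-116 - 98}{\left(24 - - \frac{5}{3}\right) + 0} = 13 - \frac{214}{\left(24 + \frac{5}{3}\right) + 0} = 13 - \frac{214}{\frac{77}{3} + 0} = 13 - \frac{214}{\frac{77}{3}} = 13 - \frac{642}{77} = \frac{359}{77}$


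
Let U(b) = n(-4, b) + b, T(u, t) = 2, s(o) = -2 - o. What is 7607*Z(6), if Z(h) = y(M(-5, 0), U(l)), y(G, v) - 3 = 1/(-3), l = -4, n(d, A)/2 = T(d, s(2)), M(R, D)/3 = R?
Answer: 60856/3 ≈ 20285.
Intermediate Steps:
M(R, D) = 3*R
n(d, A) = 4 (n(d, A) = 2*2 = 4)
U(b) = 4 + b
y(G, v) = 8/3 (y(G, v) = 3 + 1/(-3) = 3 - ⅓ = 8/3)
Z(h) = 8/3
7607*Z(6) = 7607*(8/3) = 60856/3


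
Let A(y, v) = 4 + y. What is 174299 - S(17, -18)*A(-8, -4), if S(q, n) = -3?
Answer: 174287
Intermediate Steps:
174299 - S(17, -18)*A(-8, -4) = 174299 - (-3)*(4 - 8) = 174299 - (-3)*(-4) = 174299 - 1*12 = 174299 - 12 = 174287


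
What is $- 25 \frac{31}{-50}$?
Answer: $\frac{31}{2} \approx 15.5$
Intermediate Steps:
$- 25 \frac{31}{-50} = - 25 \cdot 31 \left(- \frac{1}{50}\right) = \left(-25\right) \left(- \frac{31}{50}\right) = \frac{31}{2}$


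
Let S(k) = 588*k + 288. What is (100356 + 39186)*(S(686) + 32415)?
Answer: 60850219482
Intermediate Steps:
S(k) = 288 + 588*k
(100356 + 39186)*(S(686) + 32415) = (100356 + 39186)*((288 + 588*686) + 32415) = 139542*((288 + 403368) + 32415) = 139542*(403656 + 32415) = 139542*436071 = 60850219482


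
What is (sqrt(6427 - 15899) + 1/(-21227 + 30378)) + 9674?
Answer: 88526775/9151 + 16*I*sqrt(37) ≈ 9674.0 + 97.324*I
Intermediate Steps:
(sqrt(6427 - 15899) + 1/(-21227 + 30378)) + 9674 = (sqrt(-9472) + 1/9151) + 9674 = (16*I*sqrt(37) + 1/9151) + 9674 = (1/9151 + 16*I*sqrt(37)) + 9674 = 88526775/9151 + 16*I*sqrt(37)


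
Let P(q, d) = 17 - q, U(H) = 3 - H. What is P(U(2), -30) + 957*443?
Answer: 423967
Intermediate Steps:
P(U(2), -30) + 957*443 = (17 - (3 - 1*2)) + 957*443 = (17 - (3 - 2)) + 423951 = (17 - 1*1) + 423951 = (17 - 1) + 423951 = 16 + 423951 = 423967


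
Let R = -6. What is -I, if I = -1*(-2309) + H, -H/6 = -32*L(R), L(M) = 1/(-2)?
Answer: -2213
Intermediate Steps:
L(M) = -1/2
H = -96 (H = -(-192)*(-1)/2 = -6*16 = -96)
I = 2213 (I = -1*(-2309) - 96 = 2309 - 96 = 2213)
-I = -1*2213 = -2213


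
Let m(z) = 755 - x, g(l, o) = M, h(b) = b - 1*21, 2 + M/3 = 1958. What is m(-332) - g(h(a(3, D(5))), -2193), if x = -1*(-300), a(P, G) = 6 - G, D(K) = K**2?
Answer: -5413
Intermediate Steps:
M = 5868 (M = -6 + 3*1958 = -6 + 5874 = 5868)
h(b) = -21 + b (h(b) = b - 21 = -21 + b)
g(l, o) = 5868
x = 300
m(z) = 455 (m(z) = 755 - 1*300 = 755 - 300 = 455)
m(-332) - g(h(a(3, D(5))), -2193) = 455 - 1*5868 = 455 - 5868 = -5413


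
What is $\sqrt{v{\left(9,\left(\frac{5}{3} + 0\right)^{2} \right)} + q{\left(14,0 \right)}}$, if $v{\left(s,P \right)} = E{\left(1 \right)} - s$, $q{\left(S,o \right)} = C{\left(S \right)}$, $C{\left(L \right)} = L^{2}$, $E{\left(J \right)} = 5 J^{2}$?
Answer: $8 \sqrt{3} \approx 13.856$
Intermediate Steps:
$q{\left(S,o \right)} = S^{2}$
$v{\left(s,P \right)} = 5 - s$ ($v{\left(s,P \right)} = 5 \cdot 1^{2} - s = 5 \cdot 1 - s = 5 - s$)
$\sqrt{v{\left(9,\left(\frac{5}{3} + 0\right)^{2} \right)} + q{\left(14,0 \right)}} = \sqrt{\left(5 - 9\right) + 14^{2}} = \sqrt{\left(5 - 9\right) + 196} = \sqrt{-4 + 196} = \sqrt{192} = 8 \sqrt{3}$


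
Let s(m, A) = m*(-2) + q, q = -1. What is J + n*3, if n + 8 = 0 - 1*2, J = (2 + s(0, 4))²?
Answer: -29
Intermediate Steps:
s(m, A) = -1 - 2*m (s(m, A) = m*(-2) - 1 = -2*m - 1 = -1 - 2*m)
J = 1 (J = (2 + (-1 - 2*0))² = (2 + (-1 + 0))² = (2 - 1)² = 1² = 1)
n = -10 (n = -8 + (0 - 1*2) = -8 + (0 - 2) = -8 - 2 = -10)
J + n*3 = 1 - 10*3 = 1 - 30 = -29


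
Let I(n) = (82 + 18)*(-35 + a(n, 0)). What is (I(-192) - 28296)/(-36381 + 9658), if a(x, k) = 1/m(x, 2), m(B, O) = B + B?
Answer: 3052441/2565408 ≈ 1.1898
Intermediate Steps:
m(B, O) = 2*B
a(x, k) = 1/(2*x)
I(n) = -3500 + 50/n (I(n) = (82 + 18)*(-35 + 1/(2*n)) = 100*(-35 + 1/(2*n)) = -3500 + 50/n)
(I(-192) - 28296)/(-36381 + 9658) = ((-3500 + 50/(-192)) - 28296)/(-36381 + 9658) = ((-3500 + 50*(-1/192)) - 28296)/(-26723) = ((-3500 - 25/96) - 28296)*(-1/26723) = (-336025/96 - 28296)*(-1/26723) = -3052441/96*(-1/26723) = 3052441/2565408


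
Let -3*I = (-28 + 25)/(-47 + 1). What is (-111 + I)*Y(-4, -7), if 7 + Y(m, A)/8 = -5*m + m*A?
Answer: -837548/23 ≈ -36415.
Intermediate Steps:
Y(m, A) = -56 - 40*m + 8*A*m (Y(m, A) = -56 + 8*(-5*m + m*A) = -56 + 8*(-5*m + A*m) = -56 + (-40*m + 8*A*m) = -56 - 40*m + 8*A*m)
I = -1/46 (I = -(-28 + 25)/(3*(-47 + 1)) = -(-1)/(-46) = -(-1)*(-1)/46 = -⅓*3/46 = -1/46 ≈ -0.021739)
(-111 + I)*Y(-4, -7) = (-111 - 1/46)*(-56 - 40*(-4) + 8*(-7)*(-4)) = -5107*(-56 + 160 + 224)/46 = -5107/46*328 = -837548/23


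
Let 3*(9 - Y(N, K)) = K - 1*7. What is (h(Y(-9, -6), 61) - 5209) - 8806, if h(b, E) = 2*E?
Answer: -13893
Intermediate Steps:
Y(N, K) = 34/3 - K/3 (Y(N, K) = 9 - (K - 1*7)/3 = 9 - (K - 7)/3 = 9 - (-7 + K)/3 = 9 + (7/3 - K/3) = 34/3 - K/3)
(h(Y(-9, -6), 61) - 5209) - 8806 = (2*61 - 5209) - 8806 = (122 - 5209) - 8806 = -5087 - 8806 = -13893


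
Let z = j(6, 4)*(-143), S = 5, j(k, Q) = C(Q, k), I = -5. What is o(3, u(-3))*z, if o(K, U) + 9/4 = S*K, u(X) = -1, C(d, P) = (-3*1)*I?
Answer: -109395/4 ≈ -27349.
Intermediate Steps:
C(d, P) = 15 (C(d, P) = -3*1*(-5) = -3*(-5) = 15)
j(k, Q) = 15
z = -2145 (z = 15*(-143) = -2145)
o(K, U) = -9/4 + 5*K
o(3, u(-3))*z = (-9/4 + 5*3)*(-2145) = (-9/4 + 15)*(-2145) = (51/4)*(-2145) = -109395/4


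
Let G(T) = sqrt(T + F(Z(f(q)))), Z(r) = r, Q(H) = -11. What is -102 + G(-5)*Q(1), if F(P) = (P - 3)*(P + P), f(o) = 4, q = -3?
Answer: -102 - 11*sqrt(3) ≈ -121.05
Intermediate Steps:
F(P) = 2*P*(-3 + P) (F(P) = (-3 + P)*(2*P) = 2*P*(-3 + P))
G(T) = sqrt(8 + T) (G(T) = sqrt(T + 2*4*(-3 + 4)) = sqrt(T + 2*4*1) = sqrt(T + 8) = sqrt(8 + T))
-102 + G(-5)*Q(1) = -102 + sqrt(8 - 5)*(-11) = -102 + sqrt(3)*(-11) = -102 - 11*sqrt(3)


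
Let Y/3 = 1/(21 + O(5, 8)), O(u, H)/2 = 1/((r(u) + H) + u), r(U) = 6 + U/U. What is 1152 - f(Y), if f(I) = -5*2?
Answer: 1162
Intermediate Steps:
r(U) = 7 (r(U) = 6 + 1 = 7)
O(u, H) = 2/(7 + H + u) (O(u, H) = 2/((7 + H) + u) = 2/(7 + H + u))
Y = 30/211 (Y = 3/(21 + 2/(7 + 8 + 5)) = 3/(21 + 2/20) = 3/(21 + 2*(1/20)) = 3/(21 + ⅒) = 3/(211/10) = 3*(10/211) = 30/211 ≈ 0.14218)
f(I) = -10
1152 - f(Y) = 1152 - 1*(-10) = 1152 + 10 = 1162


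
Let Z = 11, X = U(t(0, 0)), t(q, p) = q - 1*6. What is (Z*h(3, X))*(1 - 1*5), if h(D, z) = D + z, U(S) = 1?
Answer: -176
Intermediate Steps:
t(q, p) = -6 + q (t(q, p) = q - 6 = -6 + q)
X = 1
(Z*h(3, X))*(1 - 1*5) = (11*(3 + 1))*(1 - 1*5) = (11*4)*(1 - 5) = 44*(-4) = -176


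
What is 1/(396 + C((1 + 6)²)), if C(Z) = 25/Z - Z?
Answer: 49/17028 ≈ 0.0028776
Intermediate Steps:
C(Z) = -Z + 25/Z
1/(396 + C((1 + 6)²)) = 1/(396 + (-(1 + 6)² + 25/((1 + 6)²))) = 1/(396 + (-1*7² + 25/(7²))) = 1/(396 + (-1*49 + 25/49)) = 1/(396 + (-49 + 25*(1/49))) = 1/(396 + (-49 + 25/49)) = 1/(396 - 2376/49) = 1/(17028/49) = 49/17028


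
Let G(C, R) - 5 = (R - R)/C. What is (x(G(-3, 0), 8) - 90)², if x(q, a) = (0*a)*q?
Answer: 8100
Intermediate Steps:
G(C, R) = 5 (G(C, R) = 5 + (R - R)/C = 5 + 0/C = 5 + 0 = 5)
x(q, a) = 0 (x(q, a) = 0*q = 0)
(x(G(-3, 0), 8) - 90)² = (0 - 90)² = (-90)² = 8100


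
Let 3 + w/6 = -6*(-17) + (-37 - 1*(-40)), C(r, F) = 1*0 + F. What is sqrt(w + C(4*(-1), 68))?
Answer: 2*sqrt(170) ≈ 26.077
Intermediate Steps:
C(r, F) = F (C(r, F) = 0 + F = F)
w = 612 (w = -18 + 6*(-6*(-17) + (-37 - 1*(-40))) = -18 + 6*(102 + (-37 + 40)) = -18 + 6*(102 + 3) = -18 + 6*105 = -18 + 630 = 612)
sqrt(w + C(4*(-1), 68)) = sqrt(612 + 68) = sqrt(680) = 2*sqrt(170)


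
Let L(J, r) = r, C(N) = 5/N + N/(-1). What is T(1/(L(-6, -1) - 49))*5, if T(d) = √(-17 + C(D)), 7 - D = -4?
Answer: 5*I*√3333/11 ≈ 26.242*I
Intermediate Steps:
D = 11 (D = 7 - 1*(-4) = 7 + 4 = 11)
C(N) = -N + 5/N (C(N) = 5/N + N*(-1) = 5/N - N = -N + 5/N)
T(d) = I*√3333/11 (T(d) = √(-17 + (-1*11 + 5/11)) = √(-17 + (-11 + 5*(1/11))) = √(-17 + (-11 + 5/11)) = √(-17 - 116/11) = √(-303/11) = I*√3333/11)
T(1/(L(-6, -1) - 49))*5 = (I*√3333/11)*5 = 5*I*√3333/11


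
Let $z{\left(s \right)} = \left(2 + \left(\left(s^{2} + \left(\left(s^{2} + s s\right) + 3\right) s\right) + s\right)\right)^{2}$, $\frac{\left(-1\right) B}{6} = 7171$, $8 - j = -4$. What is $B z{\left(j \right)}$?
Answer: $-573213885000$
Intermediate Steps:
$j = 12$ ($j = 8 - -4 = 8 + 4 = 12$)
$B = -43026$ ($B = \left(-6\right) 7171 = -43026$)
$z{\left(s \right)} = \left(2 + s + s^{2} + s \left(3 + 2 s^{2}\right)\right)^{2}$ ($z{\left(s \right)} = \left(2 + \left(\left(s^{2} + \left(\left(s^{2} + s^{2}\right) + 3\right) s\right) + s\right)\right)^{2} = \left(2 + \left(\left(s^{2} + \left(2 s^{2} + 3\right) s\right) + s\right)\right)^{2} = \left(2 + \left(\left(s^{2} + \left(3 + 2 s^{2}\right) s\right) + s\right)\right)^{2} = \left(2 + \left(\left(s^{2} + s \left(3 + 2 s^{2}\right)\right) + s\right)\right)^{2} = \left(2 + \left(s + s^{2} + s \left(3 + 2 s^{2}\right)\right)\right)^{2} = \left(2 + s + s^{2} + s \left(3 + 2 s^{2}\right)\right)^{2}$)
$B z{\left(j \right)} = - 43026 \left(2 + 12^{2} + 2 \cdot 12^{3} + 4 \cdot 12\right)^{2} = - 43026 \left(2 + 144 + 2 \cdot 1728 + 48\right)^{2} = - 43026 \left(2 + 144 + 3456 + 48\right)^{2} = - 43026 \cdot 3650^{2} = \left(-43026\right) 13322500 = -573213885000$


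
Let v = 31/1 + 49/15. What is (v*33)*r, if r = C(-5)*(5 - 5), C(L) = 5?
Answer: 0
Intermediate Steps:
v = 514/15 (v = 31*1 + 49*(1/15) = 31 + 49/15 = 514/15 ≈ 34.267)
r = 0 (r = 5*(5 - 5) = 5*0 = 0)
(v*33)*r = ((514/15)*33)*0 = (5654/5)*0 = 0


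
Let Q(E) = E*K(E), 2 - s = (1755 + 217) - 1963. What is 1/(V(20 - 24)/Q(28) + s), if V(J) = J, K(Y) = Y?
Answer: -196/1373 ≈ -0.14275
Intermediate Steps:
s = -7 (s = 2 - ((1755 + 217) - 1963) = 2 - (1972 - 1963) = 2 - 1*9 = 2 - 9 = -7)
Q(E) = E**2 (Q(E) = E*E = E**2)
1/(V(20 - 24)/Q(28) + s) = 1/((20 - 24)/(28**2) - 7) = 1/(-4/784 - 7) = 1/(-4*1/784 - 7) = 1/(-1/196 - 7) = 1/(-1373/196) = -196/1373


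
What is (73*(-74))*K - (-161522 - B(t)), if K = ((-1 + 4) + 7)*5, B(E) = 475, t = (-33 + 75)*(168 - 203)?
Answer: -108103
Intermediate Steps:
t = -1470 (t = 42*(-35) = -1470)
K = 50 (K = (3 + 7)*5 = 10*5 = 50)
(73*(-74))*K - (-161522 - B(t)) = (73*(-74))*50 - (-161522 - 1*475) = -5402*50 - (-161522 - 475) = -270100 - 1*(-161997) = -270100 + 161997 = -108103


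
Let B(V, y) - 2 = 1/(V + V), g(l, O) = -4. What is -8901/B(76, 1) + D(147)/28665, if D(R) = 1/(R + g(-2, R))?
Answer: -1109175755627/250044795 ≈ -4435.9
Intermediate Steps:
B(V, y) = 2 + 1/(2*V) (B(V, y) = 2 + 1/(V + V) = 2 + 1/(2*V))
D(R) = 1/(-4 + R) (D(R) = 1/(R - 4) = 1/(-4 + R))
-8901/B(76, 1) + D(147)/28665 = -8901/(2 + (½)/76) + 1/((-4 + 147)*28665) = -8901/(2 + (½)*(1/76)) + (1/28665)/143 = -8901/(2 + 1/152) + (1/143)*(1/28665) = -8901/305/152 + 1/4099095 = -8901*152/305 + 1/4099095 = -1352952/305 + 1/4099095 = -1109175755627/250044795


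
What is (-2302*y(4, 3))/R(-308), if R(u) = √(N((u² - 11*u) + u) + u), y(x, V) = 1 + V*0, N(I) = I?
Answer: -1151*√24409/24409 ≈ -7.3672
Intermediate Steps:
y(x, V) = 1 (y(x, V) = 1 + 0 = 1)
R(u) = √(u² - 9*u) (R(u) = √(((u² - 11*u) + u) + u) = √((u² - 10*u) + u) = √(u² - 9*u))
(-2302*y(4, 3))/R(-308) = (-2302*1)/(√(-308*(-9 - 308))) = -2302*√24409/48818 = -1151*√24409/24409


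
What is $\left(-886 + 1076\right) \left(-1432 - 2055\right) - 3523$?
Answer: $-666053$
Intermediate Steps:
$\left(-886 + 1076\right) \left(-1432 - 2055\right) - 3523 = 190 \left(-3487\right) - 3523 = -662530 - 3523 = -666053$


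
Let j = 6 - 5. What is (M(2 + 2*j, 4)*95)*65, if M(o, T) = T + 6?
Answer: 61750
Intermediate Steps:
j = 1
M(o, T) = 6 + T
(M(2 + 2*j, 4)*95)*65 = ((6 + 4)*95)*65 = (10*95)*65 = 950*65 = 61750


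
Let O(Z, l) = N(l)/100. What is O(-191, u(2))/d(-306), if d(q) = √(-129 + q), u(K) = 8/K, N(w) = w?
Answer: -I*√435/10875 ≈ -0.0019179*I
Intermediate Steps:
O(Z, l) = l/100
O(-191, u(2))/d(-306) = ((8/2)/100)/(√(-129 - 306)) = ((8*(½))/100)/(√(-435)) = ((1/100)*4)/((I*√435)) = (-I*√435/435)/25 = -I*√435/10875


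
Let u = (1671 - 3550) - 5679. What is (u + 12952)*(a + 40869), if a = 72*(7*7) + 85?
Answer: 239935908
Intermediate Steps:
u = -7558 (u = -1879 - 5679 = -7558)
a = 3613 (a = 72*49 + 85 = 3528 + 85 = 3613)
(u + 12952)*(a + 40869) = (-7558 + 12952)*(3613 + 40869) = 5394*44482 = 239935908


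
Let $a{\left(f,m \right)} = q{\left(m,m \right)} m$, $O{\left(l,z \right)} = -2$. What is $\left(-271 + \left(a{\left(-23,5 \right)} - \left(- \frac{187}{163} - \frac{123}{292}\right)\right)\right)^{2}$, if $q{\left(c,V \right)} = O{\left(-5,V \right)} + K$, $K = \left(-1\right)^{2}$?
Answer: $\frac{170611742556649}{2265379216} \approx 75313.0$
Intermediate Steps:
$K = 1$
$q{\left(c,V \right)} = -1$ ($q{\left(c,V \right)} = -2 + 1 = -1$)
$a{\left(f,m \right)} = - m$
$\left(-271 + \left(a{\left(-23,5 \right)} - \left(- \frac{187}{163} - \frac{123}{292}\right)\right)\right)^{2} = \left(-271 - \frac{163327}{47596}\right)^{2} = \left(- \frac{13061843}{47596}\right)^{2} = \frac{170611742556649}{2265379216}$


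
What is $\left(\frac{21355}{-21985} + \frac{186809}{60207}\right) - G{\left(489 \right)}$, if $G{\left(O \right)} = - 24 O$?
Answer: $\frac{443919662260}{37818597} \approx 11738.0$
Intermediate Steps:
$\left(\frac{21355}{-21985} + \frac{186809}{60207}\right) - G{\left(489 \right)} = \left(\frac{21355}{-21985} + \frac{186809}{60207}\right) - \left(-24\right) 489 = \left(21355 \left(- \frac{1}{21985}\right) + 186809 \cdot \frac{1}{60207}\right) - -11736 = \left(- \frac{4271}{4397} + \frac{26687}{8601}\right) + 11736 = \frac{80607868}{37818597} + 11736 = \frac{443919662260}{37818597}$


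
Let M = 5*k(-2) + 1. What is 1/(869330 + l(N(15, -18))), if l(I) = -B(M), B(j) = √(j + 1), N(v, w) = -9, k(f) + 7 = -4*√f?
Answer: 1/(869330 - √(-33 - 20*I*√2)) ≈ 1.1503e-6 - 8.0e-12*I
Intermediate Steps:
k(f) = -7 - 4*√f
M = -34 - 20*I*√2 (M = 5*(-7 - 4*I*√2) + 1 = (-35 - 20*I*√2) + 1 = -34 - 20*I*√2 ≈ -34.0 - 28.284*I)
B(j) = √(1 + j)
l(I) = -√(-33 - 20*I*√2) (l(I) = -√(1 + (-34 - 20*I*√2)) = -√(-33 - 20*I*√2))
1/(869330 + l(N(15, -18))) = 1/(869330 - √(-33 - 20*I*√2))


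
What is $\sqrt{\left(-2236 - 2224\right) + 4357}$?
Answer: $i \sqrt{103} \approx 10.149 i$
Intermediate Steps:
$\sqrt{\left(-2236 - 2224\right) + 4357} = \sqrt{-4460 + 4357} = \sqrt{-103} = i \sqrt{103}$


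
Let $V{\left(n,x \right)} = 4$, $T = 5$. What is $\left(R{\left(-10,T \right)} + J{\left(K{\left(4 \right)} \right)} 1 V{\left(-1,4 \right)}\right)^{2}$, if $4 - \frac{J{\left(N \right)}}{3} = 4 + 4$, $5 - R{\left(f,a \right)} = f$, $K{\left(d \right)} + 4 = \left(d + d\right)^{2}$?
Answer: $1089$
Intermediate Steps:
$K{\left(d \right)} = -4 + 4 d^{2}$ ($K{\left(d \right)} = -4 + \left(d + d\right)^{2} = -4 + \left(2 d\right)^{2} = -4 + 4 d^{2}$)
$R{\left(f,a \right)} = 5 - f$
$J{\left(N \right)} = -12$ ($J{\left(N \right)} = 12 - 3 \left(4 + 4\right) = 12 - 24 = -12$)
$\left(R{\left(-10,T \right)} + J{\left(K{\left(4 \right)} \right)} 1 V{\left(-1,4 \right)}\right)^{2} = \left(\left(5 - -10\right) + \left(-12\right) 1 \cdot 4\right)^{2} = \left(\left(5 + 10\right) - 48\right)^{2} = \left(15 - 48\right)^{2} = \left(-33\right)^{2} = 1089$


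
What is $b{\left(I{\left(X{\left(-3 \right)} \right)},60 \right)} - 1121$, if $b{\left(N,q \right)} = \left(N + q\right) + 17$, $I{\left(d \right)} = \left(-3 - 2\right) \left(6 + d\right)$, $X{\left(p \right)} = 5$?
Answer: $-1099$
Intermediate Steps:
$I{\left(d \right)} = -30 - 5 d$ ($I{\left(d \right)} = - 5 \left(6 + d\right) = -30 - 5 d$)
$b{\left(N,q \right)} = 17 + N + q$
$b{\left(I{\left(X{\left(-3 \right)} \right)},60 \right)} - 1121 = \left(17 - 55 + 60\right) - 1121 = 22 - 1121 = -1099$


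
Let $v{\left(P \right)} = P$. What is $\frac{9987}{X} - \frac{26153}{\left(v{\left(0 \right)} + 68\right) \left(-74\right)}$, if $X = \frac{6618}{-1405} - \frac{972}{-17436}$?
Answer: $- \frac{34114821540921}{15938271256} \approx -2140.4$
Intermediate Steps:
$X = - \frac{9502149}{2041465}$ ($X = 6618 \left(- \frac{1}{1405}\right) - - \frac{81}{1453} = - \frac{6618}{1405} + \frac{81}{1453} = - \frac{9502149}{2041465} \approx -4.6546$)
$\frac{9987}{X} - \frac{26153}{\left(v{\left(0 \right)} + 68\right) \left(-74\right)} = \frac{9987}{- \frac{9502149}{2041465}} - \frac{26153}{\left(0 + 68\right) \left(-74\right)} = 9987 \left(- \frac{2041465}{9502149}\right) - \frac{26153}{68 \left(-74\right)} = - \frac{6796036985}{3167383} - \frac{26153}{-5032} = - \frac{6796036985}{3167383} - - \frac{26153}{5032} = - \frac{6796036985}{3167383} + \frac{26153}{5032} = - \frac{34114821540921}{15938271256}$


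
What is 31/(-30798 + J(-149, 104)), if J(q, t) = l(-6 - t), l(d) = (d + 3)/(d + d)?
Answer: -220/218563 ≈ -0.0010066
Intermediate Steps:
l(d) = (3 + d)/(2*d) (l(d) = (3 + d)/((2*d)) = (3 + d)*(1/(2*d)) = (3 + d)/(2*d))
J(q, t) = (-3 - t)/(2*(-6 - t)) (J(q, t) = (3 + (-6 - t))/(2*(-6 - t)) = (-3 - t)/(2*(-6 - t)))
31/(-30798 + J(-149, 104)) = 31/(-30798 + (3 + 104)/(2*(6 + 104))) = 31/(-30798 + (1/2)*107/110) = 31/(-30798 + (1/2)*(1/110)*107) = 31/(-30798 + 107/220) = 31/(-6775453/220) = 31*(-220/6775453) = -220/218563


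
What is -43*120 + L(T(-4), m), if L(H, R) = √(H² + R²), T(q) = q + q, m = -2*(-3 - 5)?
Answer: -5160 + 8*√5 ≈ -5142.1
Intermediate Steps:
m = 16 (m = -2*(-8) = 16)
T(q) = 2*q
-43*120 + L(T(-4), m) = -43*120 + √((2*(-4))² + 16²) = -5160 + √((-8)² + 256) = -5160 + √(64 + 256) = -5160 + √320 = -5160 + 8*√5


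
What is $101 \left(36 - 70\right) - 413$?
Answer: $-3847$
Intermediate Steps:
$101 \left(36 - 70\right) - 413 = 101 \left(-34\right) - 413 = -3434 - 413 = -3847$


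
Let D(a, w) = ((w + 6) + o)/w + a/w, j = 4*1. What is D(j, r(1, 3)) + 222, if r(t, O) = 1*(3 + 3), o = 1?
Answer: 1349/6 ≈ 224.83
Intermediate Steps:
j = 4
r(t, O) = 6 (r(t, O) = 1*6 = 6)
D(a, w) = a/w + (7 + w)/w (D(a, w) = ((w + 6) + 1)/w + a/w = ((6 + w) + 1)/w + a/w = (7 + w)/w + a/w = a/w + (7 + w)/w)
D(j, r(1, 3)) + 222 = (7 + 4 + 6)/6 + 222 = (⅙)*17 + 222 = 17/6 + 222 = 1349/6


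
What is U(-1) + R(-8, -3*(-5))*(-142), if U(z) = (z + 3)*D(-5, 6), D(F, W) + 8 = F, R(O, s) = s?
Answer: -2156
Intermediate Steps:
D(F, W) = -8 + F
U(z) = -39 - 13*z (U(z) = (z + 3)*(-8 - 5) = (3 + z)*(-13) = -39 - 13*z)
U(-1) + R(-8, -3*(-5))*(-142) = (-39 - 13*(-1)) - 3*(-5)*(-142) = (-39 + 13) + 15*(-142) = -26 - 2130 = -2156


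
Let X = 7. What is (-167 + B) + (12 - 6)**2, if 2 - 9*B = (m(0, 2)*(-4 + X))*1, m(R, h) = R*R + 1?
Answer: -1180/9 ≈ -131.11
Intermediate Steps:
m(R, h) = 1 + R**2 (m(R, h) = R**2 + 1 = 1 + R**2)
B = -1/9 (B = 2/9 - (1 + 0**2)*(-4 + 7)/9 = 2/9 - (1 + 0)*3/9 = 2/9 - 1*3/9 = 2/9 - 1/3 = -1/9 ≈ -0.11111)
(-167 + B) + (12 - 6)**2 = (-167 - 1/9) + (12 - 6)**2 = -1504/9 + 6**2 = -1504/9 + 36 = -1180/9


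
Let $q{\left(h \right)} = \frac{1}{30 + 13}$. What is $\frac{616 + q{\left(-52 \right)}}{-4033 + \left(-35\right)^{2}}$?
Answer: $- \frac{26489}{120744} \approx -0.21938$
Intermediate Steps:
$q{\left(h \right)} = \frac{1}{43}$
$\frac{616 + q{\left(-52 \right)}}{-4033 + \left(-35\right)^{2}} = \frac{616 + \frac{1}{43}}{-4033 + \left(-35\right)^{2}} = \frac{26489}{43 \left(-4033 + 1225\right)} = \frac{26489}{43 \left(-2808\right)} = \frac{26489}{43} \left(- \frac{1}{2808}\right) = - \frac{26489}{120744}$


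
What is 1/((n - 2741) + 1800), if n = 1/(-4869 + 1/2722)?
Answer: -13253417/12471468119 ≈ -0.0010627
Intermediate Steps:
n = -2722/13253417 (n = 1/(-4869 + 1/2722) = 1/(-13253417/2722) = -2722/13253417 ≈ -0.00020538)
1/((n - 2741) + 1800) = 1/((-2722/13253417 - 2741) + 1800) = 1/(-36327618719/13253417 + 1800) = 1/(-12471468119/13253417) = -13253417/12471468119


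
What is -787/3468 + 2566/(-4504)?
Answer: -777721/976242 ≈ -0.79665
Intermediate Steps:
-787/3468 + 2566/(-4504) = -787*1/3468 + 2566*(-1/4504) = -787/3468 - 1283/2252 = -777721/976242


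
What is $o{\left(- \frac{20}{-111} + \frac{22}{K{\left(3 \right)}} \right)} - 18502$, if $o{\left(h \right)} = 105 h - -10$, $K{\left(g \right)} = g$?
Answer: $- \frac{655014}{37} \approx -17703.0$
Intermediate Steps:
$o{\left(h \right)} = 10 + 105 h$ ($o{\left(h \right)} = 105 h + 10 = 10 + 105 h$)
$o{\left(- \frac{20}{-111} + \frac{22}{K{\left(3 \right)}} \right)} - 18502 = \left(10 + 105 \left(- \frac{20}{-111} + \frac{22}{3}\right)\right) - 18502 = \left(10 + 105 \left(\left(-20\right) \left(- \frac{1}{111}\right) + 22 \cdot \frac{1}{3}\right)\right) - 18502 = \left(10 + 105 \left(\frac{20}{111} + \frac{22}{3}\right)\right) - 18502 = \left(10 + 105 \cdot \frac{278}{37}\right) - 18502 = \left(10 + \frac{29190}{37}\right) - 18502 = \frac{29560}{37} - 18502 = - \frac{655014}{37}$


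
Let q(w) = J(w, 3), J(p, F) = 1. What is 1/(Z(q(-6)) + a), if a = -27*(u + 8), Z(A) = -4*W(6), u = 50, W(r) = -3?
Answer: -1/1554 ≈ -0.00064350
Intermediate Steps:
q(w) = 1
Z(A) = 12 (Z(A) = -4*(-3) = 12)
a = -1566 (a = -27*(50 + 8) = -27*58 = -1566)
1/(Z(q(-6)) + a) = 1/(12 - 1566) = 1/(-1554) = -1/1554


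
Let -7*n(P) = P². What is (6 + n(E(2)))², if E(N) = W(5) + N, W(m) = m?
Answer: 1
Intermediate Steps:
E(N) = 5 + N
n(P) = -P²/7
(6 + n(E(2)))² = (6 - (5 + 2)²/7)² = (6 - ⅐*7²)² = (6 - ⅐*49)² = (6 - 7)² = (-1)² = 1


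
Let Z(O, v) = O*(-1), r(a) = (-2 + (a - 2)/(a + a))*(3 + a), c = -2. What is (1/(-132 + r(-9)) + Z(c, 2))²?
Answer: 546121/137641 ≈ 3.9677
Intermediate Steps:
r(a) = (-2 + (-2 + a)/(2*a))*(3 + a) (r(a) = (-2 + (-2 + a)/((2*a)))*(3 + a) = (-2 + (-2 + a)*(1/(2*a)))*(3 + a) = (-2 + (-2 + a)/(2*a))*(3 + a))
Z(O, v) = -O
(1/(-132 + r(-9)) + Z(c, 2))² = (1/(-132 + (½)*(-6 - 1*(-9)*(11 + 3*(-9)))/(-9)) - 1*(-2))² = (1/(-132 + (½)*(-⅑)*(-6 - 1*(-9)*(11 - 27))) + 2)² = (1/(-132 + (½)*(-⅑)*(-6 - 1*(-9)*(-16))) + 2)² = (1/(-132 + (½)*(-⅑)*(-6 - 144)) + 2)² = (1/(-132 + (½)*(-⅑)*(-150)) + 2)² = (1/(-132 + 25/3) + 2)² = (1/(-371/3) + 2)² = (-3/371 + 2)² = (739/371)² = 546121/137641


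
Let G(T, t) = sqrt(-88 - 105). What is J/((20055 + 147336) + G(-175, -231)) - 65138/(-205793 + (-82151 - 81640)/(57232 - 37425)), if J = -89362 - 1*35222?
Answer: -12214376991539478541/28554263971783474727 + 62292*I*sqrt(193)/14009873537 ≈ -0.42776 + 6.177e-5*I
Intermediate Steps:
G(T, t) = I*sqrt(193) (G(T, t) = sqrt(-193) = I*sqrt(193))
J = -124584 (J = -89362 - 35222 = -124584)
J/((20055 + 147336) + G(-175, -231)) - 65138/(-205793 + (-82151 - 81640)/(57232 - 37425)) = -124584/((20055 + 147336) + I*sqrt(193)) - 65138/(-205793 + (-82151 - 81640)/(57232 - 37425)) = -124584/(167391 + I*sqrt(193)) - 65138/(-205793 - 163791/19807) = -124584/(167391 + I*sqrt(193)) - 65138/(-4076305742/19807) = -124584/(167391 + I*sqrt(193)) - 65138*(-19807/4076305742) = -124584/(167391 + I*sqrt(193)) + 645094183/2038152871 = 645094183/2038152871 - 124584/(167391 + I*sqrt(193))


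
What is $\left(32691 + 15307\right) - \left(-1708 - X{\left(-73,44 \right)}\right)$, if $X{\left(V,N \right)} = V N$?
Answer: $46494$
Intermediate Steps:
$X{\left(V,N \right)} = N V$
$\left(32691 + 15307\right) - \left(-1708 - X{\left(-73,44 \right)}\right) = \left(32691 + 15307\right) + \left(\left(11449 + 44 \left(-73\right)\right) - 9741\right) = 47998 + \left(\left(11449 - 3212\right) - 9741\right) = 47998 + \left(8237 - 9741\right) = 47998 - 1504 = 46494$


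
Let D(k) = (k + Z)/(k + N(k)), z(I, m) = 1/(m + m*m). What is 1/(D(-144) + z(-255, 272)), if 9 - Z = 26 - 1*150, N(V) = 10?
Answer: 4975152/408475 ≈ 12.180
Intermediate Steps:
Z = 133 (Z = 9 - (26 - 1*150) = 9 - (26 - 150) = 9 - 1*(-124) = 9 + 124 = 133)
z(I, m) = 1/(m + m**2)
D(k) = (133 + k)/(10 + k) (D(k) = (k + 133)/(k + 10) = (133 + k)/(10 + k))
1/(D(-144) + z(-255, 272)) = 1/((133 - 144)/(10 - 144) + 1/(272*(1 + 272))) = 1/(-11/(-134) + (1/272)/273) = 1/(-1/134*(-11) + (1/272)*(1/273)) = 1/(11/134 + 1/74256) = 1/(408475/4975152) = 4975152/408475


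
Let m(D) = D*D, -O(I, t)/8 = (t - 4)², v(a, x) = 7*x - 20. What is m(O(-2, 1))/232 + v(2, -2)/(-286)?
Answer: 93157/4147 ≈ 22.464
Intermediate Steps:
v(a, x) = -20 + 7*x
O(I, t) = -8*(-4 + t)² (O(I, t) = -8*(t - 4)² = -8*(-4 + t)²)
m(D) = D²
m(O(-2, 1))/232 + v(2, -2)/(-286) = (-8*(-4 + 1)²)²/232 + (-20 + 7*(-2))/(-286) = (-8*(-3)²)²*(1/232) + (-20 - 14)*(-1/286) = (-8*9)²*(1/232) - 34*(-1/286) = (-72)²*(1/232) + 17/143 = 5184*(1/232) + 17/143 = 648/29 + 17/143 = 93157/4147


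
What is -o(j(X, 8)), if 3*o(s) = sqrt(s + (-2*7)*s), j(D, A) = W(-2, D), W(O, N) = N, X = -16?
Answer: -4*sqrt(13)/3 ≈ -4.8074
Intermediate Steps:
j(D, A) = D
o(s) = sqrt(13)*sqrt(-s)/3 (o(s) = sqrt(s + (-2*7)*s)/3 = sqrt(s - 14*s)/3 = sqrt(-13*s)/3 = (sqrt(13)*sqrt(-s))/3 = sqrt(13)*sqrt(-s)/3)
-o(j(X, 8)) = -sqrt(13)*sqrt(-1*(-16))/3 = -sqrt(13)*sqrt(16)/3 = -sqrt(13)*4/3 = -4*sqrt(13)/3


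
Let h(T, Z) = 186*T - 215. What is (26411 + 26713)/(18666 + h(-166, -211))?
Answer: -53124/12425 ≈ -4.2756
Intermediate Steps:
h(T, Z) = -215 + 186*T
(26411 + 26713)/(18666 + h(-166, -211)) = (26411 + 26713)/(18666 + (-215 + 186*(-166))) = 53124/(18666 + (-215 - 30876)) = 53124/(18666 - 31091) = 53124/(-12425) = 53124*(-1/12425) = -53124/12425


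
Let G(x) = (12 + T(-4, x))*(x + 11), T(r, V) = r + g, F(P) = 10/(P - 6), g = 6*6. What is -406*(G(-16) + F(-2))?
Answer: 179655/2 ≈ 89828.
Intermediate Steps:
g = 36
F(P) = 10/(-6 + P)
T(r, V) = 36 + r (T(r, V) = r + 36 = 36 + r)
G(x) = 484 + 44*x (G(x) = (12 + (36 - 4))*(x + 11) = (12 + 32)*(11 + x) = 44*(11 + x) = 484 + 44*x)
-406*(G(-16) + F(-2)) = -406*((484 + 44*(-16)) + 10/(-6 - 2)) = -406*((484 - 704) + 10/(-8)) = -406*(-220 + 10*(-⅛)) = -406*(-220 - 5/4) = -406*(-885/4) = 179655/2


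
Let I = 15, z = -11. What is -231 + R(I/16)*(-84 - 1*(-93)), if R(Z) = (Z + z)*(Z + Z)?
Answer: -51303/128 ≈ -400.80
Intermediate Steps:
R(Z) = 2*Z*(-11 + Z) (R(Z) = (Z - 11)*(Z + Z) = (-11 + Z)*(2*Z) = 2*Z*(-11 + Z))
-231 + R(I/16)*(-84 - 1*(-93)) = -231 + (2*(15/16)*(-11 + 15/16))*(-84 - 1*(-93)) = -231 + (2*(15*(1/16))*(-11 + 15*(1/16)))*(-84 + 93) = -231 + (2*(15/16)*(-11 + 15/16))*9 = -231 + (2*(15/16)*(-161/16))*9 = -231 - 2415/128*9 = -231 - 21735/128 = -51303/128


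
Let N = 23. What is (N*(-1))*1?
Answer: -23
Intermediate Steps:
(N*(-1))*1 = (23*(-1))*1 = -23*1 = -23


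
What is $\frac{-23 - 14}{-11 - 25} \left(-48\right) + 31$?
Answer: $- \frac{55}{3} \approx -18.333$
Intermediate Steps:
$\frac{-23 - 14}{-11 - 25} \left(-48\right) + 31 = - \frac{37}{-36} \left(-48\right) + 31 = \left(-37\right) \left(- \frac{1}{36}\right) \left(-48\right) + 31 = \frac{37}{36} \left(-48\right) + 31 = - \frac{148}{3} + 31 = - \frac{55}{3}$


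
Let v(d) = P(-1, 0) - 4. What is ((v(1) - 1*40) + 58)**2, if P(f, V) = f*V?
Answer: 196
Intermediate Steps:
P(f, V) = V*f
v(d) = -4 (v(d) = 0*(-1) - 4 = 0 - 4 = -4)
((v(1) - 1*40) + 58)**2 = ((-4 - 1*40) + 58)**2 = ((-4 - 40) + 58)**2 = (-44 + 58)**2 = 14**2 = 196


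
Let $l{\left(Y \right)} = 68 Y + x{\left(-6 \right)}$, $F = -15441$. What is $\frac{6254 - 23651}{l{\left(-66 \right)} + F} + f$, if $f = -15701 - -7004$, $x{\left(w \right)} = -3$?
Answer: $- \frac{57777069}{6644} \approx -8696.1$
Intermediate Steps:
$f = -8697$ ($f = -15701 + 7004 = -8697$)
$l{\left(Y \right)} = -3 + 68 Y$ ($l{\left(Y \right)} = 68 Y - 3 = -3 + 68 Y$)
$\frac{6254 - 23651}{l{\left(-66 \right)} + F} + f = \frac{6254 - 23651}{\left(-3 + 68 \left(-66\right)\right) - 15441} - 8697 = - \frac{17397}{\left(-3 - 4488\right) - 15441} - 8697 = - \frac{17397}{-4491 - 15441} - 8697 = - \frac{17397}{-19932} - 8697 = \left(-17397\right) \left(- \frac{1}{19932}\right) - 8697 = \frac{5799}{6644} - 8697 = - \frac{57777069}{6644}$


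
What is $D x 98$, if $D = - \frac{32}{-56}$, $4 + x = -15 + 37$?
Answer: $1008$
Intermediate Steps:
$x = 18$ ($x = -4 + \left(-15 + 37\right) = -4 + 22 = 18$)
$D = \frac{4}{7}$ ($D = \left(-32\right) \left(- \frac{1}{56}\right) = \frac{4}{7} \approx 0.57143$)
$D x 98 = \frac{4}{7} \cdot 18 \cdot 98 = \frac{72}{7} \cdot 98 = 1008$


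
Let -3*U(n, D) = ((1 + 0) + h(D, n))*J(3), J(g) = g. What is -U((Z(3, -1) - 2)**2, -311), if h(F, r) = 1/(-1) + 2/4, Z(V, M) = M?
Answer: 1/2 ≈ 0.50000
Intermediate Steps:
h(F, r) = -1/2 (h(F, r) = 1*(-1) + 2*(1/4) = -1 + 1/2 = -1/2)
U(n, D) = -1/2 (U(n, D) = -((1 + 0) - 1/2)*3/3 = -(1 - 1/2)*3/3 = -3/6 = -1/3*3/2 = -1/2)
-U((Z(3, -1) - 2)**2, -311) = -1*(-1/2) = 1/2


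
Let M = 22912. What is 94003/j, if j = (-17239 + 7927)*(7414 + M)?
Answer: -94003/282395712 ≈ -0.00033288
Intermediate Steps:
j = -282395712 (j = (-17239 + 7927)*(7414 + 22912) = -9312*30326 = -282395712)
94003/j = 94003/(-282395712) = 94003*(-1/282395712) = -94003/282395712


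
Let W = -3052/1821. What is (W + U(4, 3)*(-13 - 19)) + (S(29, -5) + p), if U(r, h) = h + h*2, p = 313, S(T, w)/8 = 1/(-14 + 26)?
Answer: 43687/1821 ≈ 23.991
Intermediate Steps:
S(T, w) = ⅔ (S(T, w) = 8/(-14 + 26) = 8/12 = 8*(1/12) = ⅔)
U(r, h) = 3*h (U(r, h) = h + 2*h = 3*h)
W = -3052/1821 (W = -3052*1/1821 = -3052/1821 ≈ -1.6760)
(W + U(4, 3)*(-13 - 19)) + (S(29, -5) + p) = (-3052/1821 + (3*3)*(-13 - 19)) + (⅔ + 313) = (-3052/1821 + 9*(-32)) + 941/3 = (-3052/1821 - 288) + 941/3 = -527500/1821 + 941/3 = 43687/1821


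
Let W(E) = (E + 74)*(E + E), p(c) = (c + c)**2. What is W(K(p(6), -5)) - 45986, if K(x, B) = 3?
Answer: -45524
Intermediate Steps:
p(c) = 4*c**2 (p(c) = (2*c)**2 = 4*c**2)
W(E) = 2*E*(74 + E) (W(E) = (74 + E)*(2*E) = 2*E*(74 + E))
W(K(p(6), -5)) - 45986 = 2*3*(74 + 3) - 45986 = 2*3*77 - 45986 = 462 - 45986 = -45524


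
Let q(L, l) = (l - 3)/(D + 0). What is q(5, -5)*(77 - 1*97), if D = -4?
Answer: -40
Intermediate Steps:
q(L, l) = 3/4 - l/4 (q(L, l) = (l - 3)/(-4 + 0) = (-3 + l)/(-4) = (-3 + l)*(-1/4) = 3/4 - l/4)
q(5, -5)*(77 - 1*97) = (3/4 - 1/4*(-5))*(77 - 1*97) = (3/4 + 5/4)*(77 - 97) = 2*(-20) = -40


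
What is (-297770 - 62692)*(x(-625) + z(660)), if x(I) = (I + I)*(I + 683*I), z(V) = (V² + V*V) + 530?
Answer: -192936106789260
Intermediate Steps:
z(V) = 530 + 2*V² (z(V) = (V² + V²) + 530 = 2*V² + 530 = 530 + 2*V²)
x(I) = 1368*I² (x(I) = (2*I)*(684*I) = 1368*I²)
(-297770 - 62692)*(x(-625) + z(660)) = (-297770 - 62692)*(1368*(-625)² + (530 + 2*660²)) = -360462*(1368*390625 + (530 + 2*435600)) = -360462*(534375000 + (530 + 871200)) = -360462*(534375000 + 871730) = -360462*535246730 = -192936106789260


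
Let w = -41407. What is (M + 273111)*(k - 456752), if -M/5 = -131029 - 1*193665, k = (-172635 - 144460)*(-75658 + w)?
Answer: 70401597702542763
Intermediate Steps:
k = 37120726175 (k = (-172635 - 144460)*(-75658 - 41407) = -317095*(-117065) = 37120726175)
M = 1623470 (M = -5*(-131029 - 1*193665) = -5*(-131029 - 193665) = -5*(-324694) = 1623470)
(M + 273111)*(k - 456752) = (1623470 + 273111)*(37120726175 - 456752) = 1896581*37120269423 = 70401597702542763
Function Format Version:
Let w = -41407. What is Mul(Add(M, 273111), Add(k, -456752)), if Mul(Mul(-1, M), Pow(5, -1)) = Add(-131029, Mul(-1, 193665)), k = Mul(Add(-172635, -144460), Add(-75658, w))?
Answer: 70401597702542763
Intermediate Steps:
k = 37120726175 (k = Mul(Add(-172635, -144460), Add(-75658, -41407)) = Mul(-317095, -117065) = 37120726175)
M = 1623470 (M = Mul(-5, Add(-131029, Mul(-1, 193665))) = Mul(-5, Add(-131029, -193665)) = Mul(-5, -324694) = 1623470)
Mul(Add(M, 273111), Add(k, -456752)) = Mul(Add(1623470, 273111), Add(37120726175, -456752)) = Mul(1896581, 37120269423) = 70401597702542763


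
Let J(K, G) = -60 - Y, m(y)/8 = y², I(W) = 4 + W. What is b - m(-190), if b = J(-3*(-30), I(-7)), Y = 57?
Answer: -288917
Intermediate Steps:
m(y) = 8*y²
J(K, G) = -117 (J(K, G) = -60 - 1*57 = -60 - 57 = -117)
b = -117
b - m(-190) = -117 - 8*(-190)² = -117 - 8*36100 = -117 - 1*288800 = -117 - 288800 = -288917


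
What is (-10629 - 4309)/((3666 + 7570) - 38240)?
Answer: 7469/13502 ≈ 0.55318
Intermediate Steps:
(-10629 - 4309)/((3666 + 7570) - 38240) = -14938/(11236 - 38240) = -14938/(-27004) = -14938*(-1/27004) = 7469/13502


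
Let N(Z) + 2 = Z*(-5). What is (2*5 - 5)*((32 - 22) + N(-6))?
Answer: 190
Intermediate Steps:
N(Z) = -2 - 5*Z (N(Z) = -2 + Z*(-5) = -2 - 5*Z)
(2*5 - 5)*((32 - 22) + N(-6)) = (2*5 - 5)*((32 - 22) + (-2 - 5*(-6))) = (10 - 5)*(10 + (-2 + 30)) = 5*(10 + 28) = 5*38 = 190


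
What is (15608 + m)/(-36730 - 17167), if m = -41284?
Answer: 25676/53897 ≈ 0.47639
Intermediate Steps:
(15608 + m)/(-36730 - 17167) = (15608 - 41284)/(-36730 - 17167) = -25676/(-53897) = -25676*(-1/53897) = 25676/53897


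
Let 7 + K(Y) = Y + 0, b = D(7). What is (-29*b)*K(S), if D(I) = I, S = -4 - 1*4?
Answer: 3045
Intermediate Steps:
S = -8 (S = -4 - 4 = -8)
b = 7
K(Y) = -7 + Y (K(Y) = -7 + (Y + 0) = -7 + Y)
(-29*b)*K(S) = (-29*7)*(-7 - 8) = -203*(-15) = 3045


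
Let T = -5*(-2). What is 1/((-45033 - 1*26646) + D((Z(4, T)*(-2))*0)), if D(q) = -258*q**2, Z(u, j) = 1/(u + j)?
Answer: -1/71679 ≈ -1.3951e-5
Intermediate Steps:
T = 10
Z(u, j) = 1/(j + u)
1/((-45033 - 1*26646) + D((Z(4, T)*(-2))*0)) = 1/((-45033 - 1*26646) - 258*((-2/(10 + 4))*0)**2) = 1/((-45033 - 26646) - 258*((-2/14)*0)**2) = 1/(-71679 - 258*(((1/14)*(-2))*0)**2) = 1/(-71679 - 258*(-1/7*0)**2) = 1/(-71679 - 258*0**2) = 1/(-71679 - 258*0) = 1/(-71679 + 0) = 1/(-71679) = -1/71679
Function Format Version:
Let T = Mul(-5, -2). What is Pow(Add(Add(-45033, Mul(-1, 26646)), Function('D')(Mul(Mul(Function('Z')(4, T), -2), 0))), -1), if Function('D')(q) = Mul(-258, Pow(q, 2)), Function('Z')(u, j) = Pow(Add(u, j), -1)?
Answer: Rational(-1, 71679) ≈ -1.3951e-5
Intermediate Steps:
T = 10
Function('Z')(u, j) = Pow(Add(j, u), -1)
Pow(Add(Add(-45033, Mul(-1, 26646)), Function('D')(Mul(Mul(Function('Z')(4, T), -2), 0))), -1) = Pow(Add(Add(-45033, Mul(-1, 26646)), Mul(-258, Pow(Mul(Mul(Pow(Add(10, 4), -1), -2), 0), 2))), -1) = Pow(Add(Add(-45033, -26646), Mul(-258, Pow(Mul(Mul(Pow(14, -1), -2), 0), 2))), -1) = Pow(Add(-71679, Mul(-258, Pow(Mul(Mul(Rational(1, 14), -2), 0), 2))), -1) = Pow(Add(-71679, Mul(-258, Pow(Mul(Rational(-1, 7), 0), 2))), -1) = Pow(Add(-71679, Mul(-258, Pow(0, 2))), -1) = Pow(Add(-71679, Mul(-258, 0)), -1) = Pow(Add(-71679, 0), -1) = Pow(-71679, -1) = Rational(-1, 71679)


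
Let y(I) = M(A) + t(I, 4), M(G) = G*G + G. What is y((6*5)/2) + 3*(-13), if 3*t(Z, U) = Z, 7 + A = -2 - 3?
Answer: 98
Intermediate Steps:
A = -12 (A = -7 + (-2 - 3) = -7 - 5 = -12)
t(Z, U) = Z/3
M(G) = G + G² (M(G) = G² + G = G + G²)
y(I) = 132 + I/3 (y(I) = -12*(1 - 12) + I/3 = -12*(-11) + I/3 = 132 + I/3)
y((6*5)/2) + 3*(-13) = (132 + ((6*5)/2)/3) + 3*(-13) = (132 + (30*(½))/3) - 39 = (132 + (⅓)*15) - 39 = (132 + 5) - 39 = 137 - 39 = 98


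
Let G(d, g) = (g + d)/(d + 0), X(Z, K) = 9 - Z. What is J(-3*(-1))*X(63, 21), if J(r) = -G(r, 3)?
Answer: 108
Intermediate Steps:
G(d, g) = (d + g)/d
J(r) = -(3 + r)/r (J(r) = -(r + 3)/r = -(3 + r)/r)
J(-3*(-1))*X(63, 21) = ((-3 - (-3)*(-1))/((-3*(-1))))*(9 - 1*63) = ((-3 - 1*3)/3)*(9 - 63) = ((-3 - 3)/3)*(-54) = ((⅓)*(-6))*(-54) = -2*(-54) = 108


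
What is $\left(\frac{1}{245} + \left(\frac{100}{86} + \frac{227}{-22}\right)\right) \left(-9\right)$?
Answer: $\frac{19088991}{231770} \approx 82.362$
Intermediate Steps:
$\left(\frac{1}{245} + \left(\frac{100}{86} + \frac{227}{-22}\right)\right) \left(-9\right) = \left(\frac{1}{245} + \left(100 \cdot \frac{1}{86} + 227 \left(- \frac{1}{22}\right)\right)\right) \left(-9\right) = \left(\frac{1}{245} + \left(\frac{50}{43} - \frac{227}{22}\right)\right) \left(-9\right) = \left(\frac{1}{245} - \frac{8661}{946}\right) \left(-9\right) = \left(- \frac{2120999}{231770}\right) \left(-9\right) = \frac{19088991}{231770}$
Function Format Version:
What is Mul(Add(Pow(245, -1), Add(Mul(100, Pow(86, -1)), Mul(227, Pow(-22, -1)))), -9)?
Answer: Rational(19088991, 231770) ≈ 82.362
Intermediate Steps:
Mul(Add(Pow(245, -1), Add(Mul(100, Pow(86, -1)), Mul(227, Pow(-22, -1)))), -9) = Mul(Add(Rational(1, 245), Add(Mul(100, Rational(1, 86)), Mul(227, Rational(-1, 22)))), -9) = Mul(Add(Rational(1, 245), Add(Rational(50, 43), Rational(-227, 22))), -9) = Mul(Add(Rational(1, 245), Rational(-8661, 946)), -9) = Mul(Rational(-2120999, 231770), -9) = Rational(19088991, 231770)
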